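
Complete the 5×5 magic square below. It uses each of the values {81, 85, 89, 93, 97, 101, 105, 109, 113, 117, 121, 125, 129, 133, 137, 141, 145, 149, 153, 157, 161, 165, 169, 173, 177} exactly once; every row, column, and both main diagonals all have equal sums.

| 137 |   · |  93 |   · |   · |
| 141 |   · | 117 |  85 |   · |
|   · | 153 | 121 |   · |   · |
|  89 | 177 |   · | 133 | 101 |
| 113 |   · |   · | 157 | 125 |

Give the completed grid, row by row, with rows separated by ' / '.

137 105 93 161 149 / 141 129 117 85 173 / 165 153 121 109 97 / 89 177 145 133 101 / 113 81 169 157 125

The 25 entries sum to 3225, so each line sums to 3225/5 = 645.
The remaining cell in row 4 is (4,3) = 645 − 500 = 145.
Column 1 needs 645; the known cells sum to 480, so (3,1) = 165.
Column 3: 93 + 117 + 121 + 145 + ? = 645, so (5,3) = 169.
From main diagonal, 645 − (137 + 121 + 133 + 125) gives (2,2) = 129.
Anti-diagonal: 85 + 121 + 177 + 113 + ? = 645, so (1,5) = 149.
Row 2: 141 + 129 + 117 + 85 + ? = 645, so (2,5) = 173.
Row 5: 113 + 169 + 157 + 125 + ? = 645, so (5,2) = 81.
The remaining cell in column 2 is (1,2) = 645 − 540 = 105.
From column 5, 645 − (149 + 173 + 101 + 125) gives (3,5) = 97.
Row 1 needs 645; the known cells sum to 484, so (1,4) = 161.
Using row 3: 165 + 153 + 121 + 97 + ? → (3,4) = 645 − 536 = 109.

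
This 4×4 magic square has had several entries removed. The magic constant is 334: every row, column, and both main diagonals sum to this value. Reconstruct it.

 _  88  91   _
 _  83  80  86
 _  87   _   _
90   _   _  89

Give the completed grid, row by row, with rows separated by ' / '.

78 88 91 77 / 85 83 80 86 / 81 87 84 82 / 90 76 79 89

Row 2 needs 334; the known cells sum to 249, so (2,1) = 85.
Column 2: 88 + 83 + 87 + ? = 334, so (4,2) = 76.
From anti-diagonal, 334 − (80 + 87 + 90) gives (1,4) = 77.
The remaining cell in row 1 is (1,1) = 334 − 256 = 78.
Row 4 must total 334; the given cells sum to 255, so (4,3) = 79.
Column 1: 78 + 85 + 90 + ? = 334, so (3,1) = 81.
Column 3: 91 + 80 + 79 + ? = 334, so (3,3) = 84.
Using column 4: 77 + 86 + 89 + ? → (3,4) = 334 − 252 = 82.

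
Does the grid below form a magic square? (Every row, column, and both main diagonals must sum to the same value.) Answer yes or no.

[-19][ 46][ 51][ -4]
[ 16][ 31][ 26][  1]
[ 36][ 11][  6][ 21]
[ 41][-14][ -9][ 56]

Row 1: -19 + 46 + 51 + (-4) = 74.
Row 2: 16 + 31 + 26 + 1 = 74.
Row 3: 36 + 11 + 6 + 21 = 74.
Row 4: 41 + (-14) + (-9) + 56 = 74.
Column 1: -19 + 16 + 36 + 41 = 74.
Column 2: 46 + 31 + 11 + (-14) = 74.
Column 3: 51 + 26 + 6 + (-9) = 74.
Column 4: -4 + 1 + 21 + 56 = 74.
Main diagonal: -19 + 31 + 6 + 56 = 74.
Anti-diagonal: -4 + 26 + 11 + 41 = 74.
All lines sum to 74.

Yes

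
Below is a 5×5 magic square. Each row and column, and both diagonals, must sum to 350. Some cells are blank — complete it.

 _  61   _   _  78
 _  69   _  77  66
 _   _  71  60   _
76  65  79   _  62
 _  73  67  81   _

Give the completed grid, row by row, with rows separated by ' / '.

72 61 75 64 78 / 80 69 58 77 66 / 63 82 71 60 74 / 76 65 79 68 62 / 59 73 67 81 70

Row 4 must total 350; the given cells sum to 282, so (4,4) = 68.
From column 2, 350 − (61 + 69 + 65 + 73) gives (3,2) = 82.
The remaining cell in column 4 is (1,4) = 350 − 286 = 64.
From anti-diagonal, 350 − (78 + 77 + 71 + 65) gives (5,1) = 59.
The remaining cell in row 5 is (5,5) = 350 − 280 = 70.
Column 5 needs 350; the known cells sum to 276, so (3,5) = 74.
From main diagonal, 350 − (69 + 71 + 68 + 70) gives (1,1) = 72.
Row 1 needs 350; the known cells sum to 275, so (1,3) = 75.
Row 3 must total 350; the given cells sum to 287, so (3,1) = 63.
Column 1: 72 + 63 + 76 + 59 + ? = 350, so (2,1) = 80.
Using column 3: 75 + 71 + 79 + 67 + ? → (2,3) = 350 − 292 = 58.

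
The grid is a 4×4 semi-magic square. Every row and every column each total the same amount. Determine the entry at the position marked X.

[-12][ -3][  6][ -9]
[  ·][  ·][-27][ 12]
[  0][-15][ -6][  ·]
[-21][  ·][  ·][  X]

Row 1 is complete and sums to -18; that is the magic constant.
From row 3, -18 − (0 + (-15) + (-6)) gives (3,4) = 3.
Column 1 must total -18; the given cells sum to -33, so (2,1) = 15.
Column 3: 6 + (-27) + (-6) + ? = -18, so (4,3) = 9.
Column 4 needs -18; the known cells sum to 6, so (4,4) = -24.

-24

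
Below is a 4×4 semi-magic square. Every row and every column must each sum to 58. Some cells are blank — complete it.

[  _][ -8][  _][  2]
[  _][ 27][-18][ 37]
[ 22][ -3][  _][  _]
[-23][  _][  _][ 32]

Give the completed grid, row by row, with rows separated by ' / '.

47 -8 17 2 / 12 27 -18 37 / 22 -3 52 -13 / -23 42 7 32

The remaining cell in row 2 is (2,1) = 58 − 46 = 12.
Column 1 needs 58; the known cells sum to 11, so (1,1) = 47.
Using column 2: -8 + 27 + (-3) + ? → (4,2) = 58 − 16 = 42.
Column 4: 2 + 37 + 32 + ? = 58, so (3,4) = -13.
Row 1: 47 + (-8) + 2 + ? = 58, so (1,3) = 17.
From row 3, 58 − (22 + (-3) + (-13)) gives (3,3) = 52.
Row 4: -23 + 42 + 32 + ? = 58, so (4,3) = 7.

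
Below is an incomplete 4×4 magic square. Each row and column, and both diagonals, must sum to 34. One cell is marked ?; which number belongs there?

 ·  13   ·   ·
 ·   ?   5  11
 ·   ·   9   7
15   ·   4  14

8

Using row 4: 15 + 4 + 14 + ? → (4,2) = 34 − 33 = 1.
From column 3, 34 − (5 + 9 + 4) gives (1,3) = 16.
Column 4 needs 34; the known cells sum to 32, so (1,4) = 2.
The remaining cell in anti-diagonal is (3,2) = 34 − 22 = 12.
The remaining cell in row 1 is (1,1) = 34 − 31 = 3.
Using row 3: 12 + 9 + 7 + ? → (3,1) = 34 − 28 = 6.
From column 1, 34 − (3 + 6 + 15) gives (2,1) = 10.
Column 2: 13 + 12 + 1 + ? = 34, so (2,2) = 8.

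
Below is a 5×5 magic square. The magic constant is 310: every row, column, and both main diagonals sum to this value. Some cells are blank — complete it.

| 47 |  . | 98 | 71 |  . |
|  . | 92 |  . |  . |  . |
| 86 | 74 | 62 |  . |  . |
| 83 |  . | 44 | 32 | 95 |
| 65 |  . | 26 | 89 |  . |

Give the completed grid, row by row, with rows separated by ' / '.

Using row 4: 83 + 44 + 32 + 95 + ? → (4,2) = 310 − 254 = 56.
Column 1 must total 310; the given cells sum to 281, so (2,1) = 29.
The remaining cell in column 3 is (2,3) = 310 − 230 = 80.
From main diagonal, 310 − (47 + 92 + 62 + 32) gives (5,5) = 77.
Using row 5: 65 + 26 + 89 + 77 + ? → (5,2) = 310 − 257 = 53.
Column 2 must total 310; the given cells sum to 275, so (1,2) = 35.
Row 1: 47 + 35 + 98 + 71 + ? = 310, so (1,5) = 59.
Anti-diagonal must total 310; the given cells sum to 242, so (2,4) = 68.
Row 2 needs 310; the known cells sum to 269, so (2,5) = 41.
Column 4: 71 + 68 + 32 + 89 + ? = 310, so (3,4) = 50.
From column 5, 310 − (59 + 41 + 95 + 77) gives (3,5) = 38.

47 35 98 71 59 / 29 92 80 68 41 / 86 74 62 50 38 / 83 56 44 32 95 / 65 53 26 89 77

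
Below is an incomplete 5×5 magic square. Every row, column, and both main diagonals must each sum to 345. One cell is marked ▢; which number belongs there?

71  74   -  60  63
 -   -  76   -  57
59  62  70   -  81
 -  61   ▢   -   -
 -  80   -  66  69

64

Row 1: 71 + 74 + 60 + 63 + ? = 345, so (1,3) = 77.
Row 3 needs 345; the known cells sum to 272, so (3,4) = 73.
Using column 2: 74 + 62 + 61 + 80 + ? → (2,2) = 345 − 277 = 68.
Column 5 needs 345; the known cells sum to 270, so (4,5) = 75.
Main diagonal: 71 + 68 + 70 + 69 + ? = 345, so (4,4) = 67.
Column 4 must total 345; the given cells sum to 266, so (2,4) = 79.
Anti-diagonal needs 345; the known cells sum to 273, so (5,1) = 72.
Row 2: 68 + 76 + 79 + 57 + ? = 345, so (2,1) = 65.
Row 5: 72 + 80 + 66 + 69 + ? = 345, so (5,3) = 58.
From column 1, 345 − (71 + 65 + 59 + 72) gives (4,1) = 78.
Column 3 must total 345; the given cells sum to 281, so (4,3) = 64.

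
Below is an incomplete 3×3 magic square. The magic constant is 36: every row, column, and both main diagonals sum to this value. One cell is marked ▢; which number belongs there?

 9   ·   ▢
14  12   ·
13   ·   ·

11

Using row 2: 14 + 12 + ? → (2,3) = 36 − 26 = 10.
Main diagonal: 9 + 12 + ? = 36, so (3,3) = 15.
Anti-diagonal: 12 + 13 + ? = 36, so (1,3) = 11.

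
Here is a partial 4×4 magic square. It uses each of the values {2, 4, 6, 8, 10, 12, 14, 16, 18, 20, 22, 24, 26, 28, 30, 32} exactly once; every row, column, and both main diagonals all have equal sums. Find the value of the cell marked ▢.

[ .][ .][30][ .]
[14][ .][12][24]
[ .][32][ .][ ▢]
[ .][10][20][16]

26

The 16 entries sum to 272, so each line sums to 272/4 = 68.
Using row 2: 14 + 12 + 24 + ? → (2,2) = 68 − 50 = 18.
Row 4 must total 68; the given cells sum to 46, so (4,1) = 22.
Column 2: 18 + 32 + 10 + ? = 68, so (1,2) = 8.
Using column 3: 30 + 12 + 20 + ? → (3,3) = 68 − 62 = 6.
Main diagonal must total 68; the given cells sum to 40, so (1,1) = 28.
Using anti-diagonal: 12 + 32 + 22 + ? → (1,4) = 68 − 66 = 2.
From column 1, 68 − (28 + 14 + 22) gives (3,1) = 4.
Column 4: 2 + 24 + 16 + ? = 68, so (3,4) = 26.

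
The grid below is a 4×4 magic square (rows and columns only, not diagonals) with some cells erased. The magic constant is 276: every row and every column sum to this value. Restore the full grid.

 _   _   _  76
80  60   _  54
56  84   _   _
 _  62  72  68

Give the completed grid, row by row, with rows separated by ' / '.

From row 2, 276 − (80 + 60 + 54) gives (2,3) = 82.
From row 4, 276 − (62 + 72 + 68) gives (4,1) = 74.
Column 1 needs 276; the known cells sum to 210, so (1,1) = 66.
Column 2 needs 276; the known cells sum to 206, so (1,2) = 70.
Column 4: 76 + 54 + 68 + ? = 276, so (3,4) = 78.
Using row 1: 66 + 70 + 76 + ? → (1,3) = 276 − 212 = 64.
Row 3 must total 276; the given cells sum to 218, so (3,3) = 58.

66 70 64 76 / 80 60 82 54 / 56 84 58 78 / 74 62 72 68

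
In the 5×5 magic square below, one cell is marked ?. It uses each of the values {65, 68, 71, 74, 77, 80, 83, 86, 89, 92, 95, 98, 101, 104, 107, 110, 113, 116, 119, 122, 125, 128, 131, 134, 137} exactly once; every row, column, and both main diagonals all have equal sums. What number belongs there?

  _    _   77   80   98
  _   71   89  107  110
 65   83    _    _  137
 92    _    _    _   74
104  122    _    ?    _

The 25 entries sum to 2525, so each line sums to 2525/5 = 505.
Using row 2: 71 + 89 + 107 + 110 + ? → (2,1) = 505 − 377 = 128.
Column 1: 128 + 65 + 92 + 104 + ? = 505, so (1,1) = 116.
From column 5, 505 − (98 + 110 + 137 + 74) gives (5,5) = 86.
From row 1, 505 − (116 + 77 + 80 + 98) gives (1,2) = 134.
Column 2 needs 505; the known cells sum to 410, so (4,2) = 95.
Anti-diagonal must total 505; the given cells sum to 404, so (3,3) = 101.
Using row 3: 65 + 83 + 101 + 137 + ? → (3,4) = 505 − 386 = 119.
Main diagonal: 116 + 71 + 101 + 86 + ? = 505, so (4,4) = 131.
Row 4 needs 505; the known cells sum to 392, so (4,3) = 113.
Column 3 needs 505; the known cells sum to 380, so (5,3) = 125.
Column 4 needs 505; the known cells sum to 437, so (5,4) = 68.

68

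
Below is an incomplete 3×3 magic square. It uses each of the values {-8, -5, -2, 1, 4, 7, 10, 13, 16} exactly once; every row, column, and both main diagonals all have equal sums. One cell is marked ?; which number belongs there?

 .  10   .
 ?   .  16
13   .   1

The 9 entries sum to 36, so each line sums to 36/3 = 12.
Row 3 must total 12; the given cells sum to 14, so (3,2) = -2.
The remaining cell in column 2 is (2,2) = 12 − 8 = 4.
Column 3 needs 12; the known cells sum to 17, so (1,3) = -5.
From main diagonal, 12 − (4 + 1) gives (1,1) = 7.
Row 2 must total 12; the given cells sum to 20, so (2,1) = -8.

-8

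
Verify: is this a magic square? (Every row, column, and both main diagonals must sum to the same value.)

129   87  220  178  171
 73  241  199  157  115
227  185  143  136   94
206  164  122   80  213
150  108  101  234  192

Row 1: 129 + 87 + 220 + 178 + 171 = 785.
Row 2: 73 + 241 + 199 + 157 + 115 = 785.
Row 3: 227 + 185 + 143 + 136 + 94 = 785.
Row 4: 206 + 164 + 122 + 80 + 213 = 785.
Row 5: 150 + 108 + 101 + 234 + 192 = 785.
Column 1: 129 + 73 + 227 + 206 + 150 = 785.
Column 2: 87 + 241 + 185 + 164 + 108 = 785.
Column 3: 220 + 199 + 143 + 122 + 101 = 785.
Column 4: 178 + 157 + 136 + 80 + 234 = 785.
Column 5: 171 + 115 + 94 + 213 + 192 = 785.
Main diagonal: 129 + 241 + 143 + 80 + 192 = 785.
Anti-diagonal: 171 + 157 + 143 + 164 + 150 = 785.
All lines sum to 785.

Yes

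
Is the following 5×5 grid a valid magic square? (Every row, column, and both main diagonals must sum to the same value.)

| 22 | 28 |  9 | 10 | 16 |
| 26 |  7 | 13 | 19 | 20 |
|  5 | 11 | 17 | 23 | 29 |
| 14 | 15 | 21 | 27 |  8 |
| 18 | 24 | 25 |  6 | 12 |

Yes

Row 1: 22 + 28 + 9 + 10 + 16 = 85.
Row 2: 26 + 7 + 13 + 19 + 20 = 85.
Row 3: 5 + 11 + 17 + 23 + 29 = 85.
Row 4: 14 + 15 + 21 + 27 + 8 = 85.
Row 5: 18 + 24 + 25 + 6 + 12 = 85.
Column 1: 22 + 26 + 5 + 14 + 18 = 85.
Column 2: 28 + 7 + 11 + 15 + 24 = 85.
Column 3: 9 + 13 + 17 + 21 + 25 = 85.
Column 4: 10 + 19 + 23 + 27 + 6 = 85.
Column 5: 16 + 20 + 29 + 8 + 12 = 85.
Main diagonal: 22 + 7 + 17 + 27 + 12 = 85.
Anti-diagonal: 16 + 19 + 17 + 15 + 18 = 85.
All lines sum to 85.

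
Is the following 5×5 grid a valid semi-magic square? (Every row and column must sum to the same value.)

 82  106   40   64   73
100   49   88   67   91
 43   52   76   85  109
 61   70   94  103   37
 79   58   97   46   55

No — row 5 sums to 335 but row 3 sums to 365.

Row 1: 82 + 106 + 40 + 64 + 73 = 365.
Row 2: 100 + 49 + 88 + 67 + 91 = 395.
Row 3: 43 + 52 + 76 + 85 + 109 = 365.
Row 4: 61 + 70 + 94 + 103 + 37 = 365.
Row 5: 79 + 58 + 97 + 46 + 55 = 335.
Column 1: 82 + 100 + 43 + 61 + 79 = 365.
Column 2: 106 + 49 + 52 + 70 + 58 = 335.
Column 3: 40 + 88 + 76 + 94 + 97 = 395.
Column 4: 64 + 67 + 85 + 103 + 46 = 365.
Column 5: 73 + 91 + 109 + 37 + 55 = 365.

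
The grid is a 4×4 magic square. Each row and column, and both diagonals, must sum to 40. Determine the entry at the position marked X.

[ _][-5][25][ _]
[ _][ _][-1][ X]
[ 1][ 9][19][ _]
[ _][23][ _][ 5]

7

Row 3 needs 40; the known cells sum to 29, so (3,4) = 11.
Column 2: -5 + 9 + 23 + ? = 40, so (2,2) = 13.
Column 3 needs 40; the known cells sum to 43, so (4,3) = -3.
Main diagonal needs 40; the known cells sum to 37, so (1,1) = 3.
From row 1, 40 − (3 + (-5) + 25) gives (1,4) = 17.
Row 4 needs 40; the known cells sum to 25, so (4,1) = 15.
The remaining cell in column 1 is (2,1) = 40 − 19 = 21.
The remaining cell in column 4 is (2,4) = 40 − 33 = 7.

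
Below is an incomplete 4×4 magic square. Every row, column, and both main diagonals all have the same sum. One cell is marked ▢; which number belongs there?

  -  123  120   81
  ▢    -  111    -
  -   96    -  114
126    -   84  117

Anti-diagonal is complete and sums to 414; that is the magic constant.
The remaining cell in row 1 is (1,1) = 414 − 324 = 90.
From row 4, 414 − (126 + 84 + 117) gives (4,2) = 87.
Using column 2: 123 + 96 + 87 + ? → (2,2) = 414 − 306 = 108.
Column 3: 120 + 111 + 84 + ? = 414, so (3,3) = 99.
From column 4, 414 − (81 + 114 + 117) gives (2,4) = 102.
Row 2: 108 + 111 + 102 + ? = 414, so (2,1) = 93.

93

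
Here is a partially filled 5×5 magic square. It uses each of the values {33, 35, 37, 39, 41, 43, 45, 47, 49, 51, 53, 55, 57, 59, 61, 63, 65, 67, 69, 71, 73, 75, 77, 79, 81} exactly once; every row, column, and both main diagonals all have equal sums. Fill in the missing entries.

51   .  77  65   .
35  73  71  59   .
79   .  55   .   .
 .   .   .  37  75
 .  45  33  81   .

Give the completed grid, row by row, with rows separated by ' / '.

The 25 entries sum to 1425, so each line sums to 1425/5 = 285.
Row 2 must total 285; the given cells sum to 238, so (2,5) = 47.
The remaining cell in column 3 is (4,3) = 285 − 236 = 49.
Column 4 must total 285; the given cells sum to 242, so (3,4) = 43.
From main diagonal, 285 − (51 + 73 + 55 + 37) gives (5,5) = 69.
Row 5 must total 285; the given cells sum to 228, so (5,1) = 57.
The remaining cell in column 1 is (4,1) = 285 − 222 = 63.
From row 4, 285 − (63 + 49 + 37 + 75) gives (4,2) = 61.
The remaining cell in anti-diagonal is (1,5) = 285 − 232 = 53.
Row 1: 51 + 77 + 65 + 53 + ? = 285, so (1,2) = 39.
Column 2 needs 285; the known cells sum to 218, so (3,2) = 67.
Column 5 must total 285; the given cells sum to 244, so (3,5) = 41.

51 39 77 65 53 / 35 73 71 59 47 / 79 67 55 43 41 / 63 61 49 37 75 / 57 45 33 81 69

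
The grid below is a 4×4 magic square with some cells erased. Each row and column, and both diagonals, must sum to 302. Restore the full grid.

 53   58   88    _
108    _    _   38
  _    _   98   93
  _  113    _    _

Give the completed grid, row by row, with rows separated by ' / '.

Row 1: 53 + 58 + 88 + ? = 302, so (1,4) = 103.
Column 4 needs 302; the known cells sum to 234, so (4,4) = 68.
Main diagonal needs 302; the known cells sum to 219, so (2,2) = 83.
The remaining cell in row 2 is (2,3) = 302 − 229 = 73.
Column 2: 58 + 83 + 113 + ? = 302, so (3,2) = 48.
Column 3: 88 + 73 + 98 + ? = 302, so (4,3) = 43.
From anti-diagonal, 302 − (103 + 73 + 48) gives (4,1) = 78.
Using row 3: 48 + 98 + 93 + ? → (3,1) = 302 − 239 = 63.

53 58 88 103 / 108 83 73 38 / 63 48 98 93 / 78 113 43 68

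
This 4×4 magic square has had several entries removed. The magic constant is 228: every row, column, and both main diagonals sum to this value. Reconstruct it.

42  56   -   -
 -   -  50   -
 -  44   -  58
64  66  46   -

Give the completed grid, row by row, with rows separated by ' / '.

42 56 60 70 / 68 62 50 48 / 54 44 72 58 / 64 66 46 52

Using row 4: 64 + 66 + 46 + ? → (4,4) = 228 − 176 = 52.
The remaining cell in column 2 is (2,2) = 228 − 166 = 62.
From main diagonal, 228 − (42 + 62 + 52) gives (3,3) = 72.
The remaining cell in anti-diagonal is (1,4) = 228 − 158 = 70.
Row 1 needs 228; the known cells sum to 168, so (1,3) = 60.
Row 3: 44 + 72 + 58 + ? = 228, so (3,1) = 54.
Column 1: 42 + 54 + 64 + ? = 228, so (2,1) = 68.
Column 4: 70 + 58 + 52 + ? = 228, so (2,4) = 48.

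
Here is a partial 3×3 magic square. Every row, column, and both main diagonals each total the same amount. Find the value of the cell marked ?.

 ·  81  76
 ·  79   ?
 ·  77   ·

83

Column 2 is complete and sums to 237; that is the magic constant.
Using row 1: 81 + 76 + ? → (1,1) = 237 − 157 = 80.
From main diagonal, 237 − (80 + 79) gives (3,3) = 78.
The remaining cell in anti-diagonal is (3,1) = 237 − 155 = 82.
Column 1 must total 237; the given cells sum to 162, so (2,1) = 75.
Column 3: 76 + 78 + ? = 237, so (2,3) = 83.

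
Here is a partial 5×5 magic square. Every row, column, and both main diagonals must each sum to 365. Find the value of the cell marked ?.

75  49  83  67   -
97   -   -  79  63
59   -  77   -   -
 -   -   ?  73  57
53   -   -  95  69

89

From row 1, 365 − (75 + 49 + 83 + 67) gives (1,5) = 91.
From column 1, 365 − (75 + 97 + 59 + 53) gives (4,1) = 81.
Column 4 needs 365; the known cells sum to 314, so (3,4) = 51.
Column 5: 91 + 63 + 57 + 69 + ? = 365, so (3,5) = 85.
Main diagonal must total 365; the given cells sum to 294, so (2,2) = 71.
From anti-diagonal, 365 − (91 + 79 + 77 + 53) gives (4,2) = 65.
The remaining cell in row 2 is (2,3) = 365 − 310 = 55.
From row 3, 365 − (59 + 77 + 51 + 85) gives (3,2) = 93.
Using row 4: 81 + 65 + 73 + 57 + ? → (4,3) = 365 − 276 = 89.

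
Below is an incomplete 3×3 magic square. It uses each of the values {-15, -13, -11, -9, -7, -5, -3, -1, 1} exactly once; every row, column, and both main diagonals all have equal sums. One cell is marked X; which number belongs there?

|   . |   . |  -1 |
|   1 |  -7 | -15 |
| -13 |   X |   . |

The 9 entries sum to -63, so each line sums to -63/3 = -21.
Using column 1: 1 + (-13) + ? → (1,1) = -21 − (-12) = -9.
Using column 3: -1 + (-15) + ? → (3,3) = -21 − (-16) = -5.
From row 1, -21 − (-9 + (-1)) gives (1,2) = -11.
Row 3 needs -21; the known cells sum to -18, so (3,2) = -3.

-3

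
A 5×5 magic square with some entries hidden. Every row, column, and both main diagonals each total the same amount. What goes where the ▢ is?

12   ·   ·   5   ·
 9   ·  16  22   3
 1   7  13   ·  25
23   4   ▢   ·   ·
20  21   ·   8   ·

10

Column 1 is complete and sums to 65; that is the magic constant.
From row 2, 65 − (9 + 16 + 22 + 3) gives (2,2) = 15.
Row 3 needs 65; the known cells sum to 46, so (3,4) = 19.
The remaining cell in column 2 is (1,2) = 65 − 47 = 18.
Column 4: 5 + 22 + 19 + 8 + ? = 65, so (4,4) = 11.
Main diagonal needs 65; the known cells sum to 51, so (5,5) = 14.
The remaining cell in anti-diagonal is (1,5) = 65 − 59 = 6.
Row 1 needs 65; the known cells sum to 41, so (1,3) = 24.
Row 5: 20 + 21 + 8 + 14 + ? = 65, so (5,3) = 2.
Column 3: 24 + 16 + 13 + 2 + ? = 65, so (4,3) = 10.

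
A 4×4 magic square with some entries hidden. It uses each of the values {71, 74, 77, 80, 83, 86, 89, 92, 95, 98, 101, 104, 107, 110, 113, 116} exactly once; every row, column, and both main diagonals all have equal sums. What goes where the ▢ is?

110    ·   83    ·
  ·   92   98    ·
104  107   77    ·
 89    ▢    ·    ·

The 16 entries sum to 1496, so each line sums to 1496/4 = 374.
Row 3: 104 + 107 + 77 + ? = 374, so (3,4) = 86.
Column 1 needs 374; the known cells sum to 303, so (2,1) = 71.
The remaining cell in column 3 is (4,3) = 374 − 258 = 116.
The remaining cell in main diagonal is (4,4) = 374 − 279 = 95.
The remaining cell in anti-diagonal is (1,4) = 374 − 294 = 80.
The remaining cell in row 1 is (1,2) = 374 − 273 = 101.
The remaining cell in row 2 is (2,4) = 374 − 261 = 113.
Using row 4: 89 + 116 + 95 + ? → (4,2) = 374 − 300 = 74.

74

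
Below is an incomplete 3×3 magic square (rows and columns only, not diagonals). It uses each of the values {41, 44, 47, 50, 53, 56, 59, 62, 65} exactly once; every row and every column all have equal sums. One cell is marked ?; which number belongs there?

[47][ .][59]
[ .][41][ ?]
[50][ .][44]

56

The 9 entries sum to 477, so each line sums to 477/3 = 159.
From row 1, 159 − (47 + 59) gives (1,2) = 53.
Using row 3: 50 + 44 + ? → (3,2) = 159 − 94 = 65.
Column 1: 47 + 50 + ? = 159, so (2,1) = 62.
Column 3: 59 + 44 + ? = 159, so (2,3) = 56.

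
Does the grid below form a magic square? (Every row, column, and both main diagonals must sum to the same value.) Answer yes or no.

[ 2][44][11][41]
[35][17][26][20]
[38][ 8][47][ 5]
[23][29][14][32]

Row 1: 2 + 44 + 11 + 41 = 98.
Row 2: 35 + 17 + 26 + 20 = 98.
Row 3: 38 + 8 + 47 + 5 = 98.
Row 4: 23 + 29 + 14 + 32 = 98.
Column 1: 2 + 35 + 38 + 23 = 98.
Column 2: 44 + 17 + 8 + 29 = 98.
Column 3: 11 + 26 + 47 + 14 = 98.
Column 4: 41 + 20 + 5 + 32 = 98.
Main diagonal: 2 + 17 + 47 + 32 = 98.
Anti-diagonal: 41 + 26 + 8 + 23 = 98.
All lines sum to 98.

Yes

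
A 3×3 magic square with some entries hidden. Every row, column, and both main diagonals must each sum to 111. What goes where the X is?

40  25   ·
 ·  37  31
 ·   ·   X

Using row 1: 40 + 25 + ? → (1,3) = 111 − 65 = 46.
From row 2, 111 − (37 + 31) gives (2,1) = 43.
Using column 1: 40 + 43 + ? → (3,1) = 111 − 83 = 28.
Column 2: 25 + 37 + ? = 111, so (3,2) = 49.
Column 3 needs 111; the known cells sum to 77, so (3,3) = 34.

34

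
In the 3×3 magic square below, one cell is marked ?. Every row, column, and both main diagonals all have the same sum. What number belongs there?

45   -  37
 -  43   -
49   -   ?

41

Anti-diagonal is complete and sums to 129; that is the magic constant.
Row 1: 45 + 37 + ? = 129, so (1,2) = 47.
Column 1: 45 + 49 + ? = 129, so (2,1) = 35.
Using column 2: 47 + 43 + ? → (3,2) = 129 − 90 = 39.
Main diagonal needs 129; the known cells sum to 88, so (3,3) = 41.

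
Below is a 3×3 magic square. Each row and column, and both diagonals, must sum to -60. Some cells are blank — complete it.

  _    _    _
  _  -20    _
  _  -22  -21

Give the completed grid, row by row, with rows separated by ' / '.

-19 -18 -23 / -24 -20 -16 / -17 -22 -21

The remaining cell in row 3 is (3,1) = -60 − (-43) = -17.
Using column 2: -20 + (-22) + ? → (1,2) = -60 − (-42) = -18.
Using main diagonal: -20 + (-21) + ? → (1,1) = -60 − (-41) = -19.
The remaining cell in anti-diagonal is (1,3) = -60 − (-37) = -23.
The remaining cell in column 1 is (2,1) = -60 − (-36) = -24.
From column 3, -60 − (-23 + (-21)) gives (2,3) = -16.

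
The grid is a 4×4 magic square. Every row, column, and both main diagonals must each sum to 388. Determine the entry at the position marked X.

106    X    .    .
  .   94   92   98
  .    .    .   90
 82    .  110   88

84

Row 2 needs 388; the known cells sum to 284, so (2,1) = 104.
Using row 4: 82 + 110 + 88 + ? → (4,2) = 388 − 280 = 108.
Using column 1: 106 + 104 + 82 + ? → (3,1) = 388 − 292 = 96.
The remaining cell in column 4 is (1,4) = 388 − 276 = 112.
From main diagonal, 388 − (106 + 94 + 88) gives (3,3) = 100.
Anti-diagonal: 112 + 92 + 82 + ? = 388, so (3,2) = 102.
Column 2: 94 + 102 + 108 + ? = 388, so (1,2) = 84.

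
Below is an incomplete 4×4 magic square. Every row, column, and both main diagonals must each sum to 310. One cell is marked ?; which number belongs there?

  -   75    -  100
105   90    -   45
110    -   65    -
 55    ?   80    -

Row 2: 105 + 90 + 45 + ? = 310, so (2,3) = 70.
From column 1, 310 − (105 + 110 + 55) gives (1,1) = 40.
Column 3 needs 310; the known cells sum to 215, so (1,3) = 95.
Main diagonal: 40 + 90 + 65 + ? = 310, so (4,4) = 115.
Anti-diagonal needs 310; the known cells sum to 225, so (3,2) = 85.
Row 3 must total 310; the given cells sum to 260, so (3,4) = 50.
Row 4 needs 310; the known cells sum to 250, so (4,2) = 60.

60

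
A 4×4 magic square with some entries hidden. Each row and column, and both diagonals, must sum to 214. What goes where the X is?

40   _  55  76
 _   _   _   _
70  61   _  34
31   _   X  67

64

Row 1: 40 + 55 + 76 + ? = 214, so (1,2) = 43.
The remaining cell in row 3 is (3,3) = 214 − 165 = 49.
Column 1: 40 + 70 + 31 + ? = 214, so (2,1) = 73.
Column 4 must total 214; the given cells sum to 177, so (2,4) = 37.
The remaining cell in main diagonal is (2,2) = 214 − 156 = 58.
From anti-diagonal, 214 − (76 + 61 + 31) gives (2,3) = 46.
Column 2 needs 214; the known cells sum to 162, so (4,2) = 52.
Using column 3: 55 + 46 + 49 + ? → (4,3) = 214 − 150 = 64.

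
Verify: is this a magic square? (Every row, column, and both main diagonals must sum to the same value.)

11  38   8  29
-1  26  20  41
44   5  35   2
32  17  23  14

Row 1: 11 + 38 + 8 + 29 = 86.
Row 2: -1 + 26 + 20 + 41 = 86.
Row 3: 44 + 5 + 35 + 2 = 86.
Row 4: 32 + 17 + 23 + 14 = 86.
Column 1: 11 + (-1) + 44 + 32 = 86.
Column 2: 38 + 26 + 5 + 17 = 86.
Column 3: 8 + 20 + 35 + 23 = 86.
Column 4: 29 + 41 + 2 + 14 = 86.
Main diagonal: 11 + 26 + 35 + 14 = 86.
Anti-diagonal: 29 + 20 + 5 + 32 = 86.
All lines sum to 86.

Yes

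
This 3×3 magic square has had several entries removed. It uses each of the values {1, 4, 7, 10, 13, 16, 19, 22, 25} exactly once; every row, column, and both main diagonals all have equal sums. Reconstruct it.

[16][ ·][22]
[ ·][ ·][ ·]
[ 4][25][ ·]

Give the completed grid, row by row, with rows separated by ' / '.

16 1 22 / 19 13 7 / 4 25 10

The 9 entries sum to 117, so each line sums to 117/3 = 39.
Row 1 must total 39; the given cells sum to 38, so (1,2) = 1.
From row 3, 39 − (4 + 25) gives (3,3) = 10.
Column 1: 16 + 4 + ? = 39, so (2,1) = 19.
Column 2: 1 + 25 + ? = 39, so (2,2) = 13.
The remaining cell in column 3 is (2,3) = 39 − 32 = 7.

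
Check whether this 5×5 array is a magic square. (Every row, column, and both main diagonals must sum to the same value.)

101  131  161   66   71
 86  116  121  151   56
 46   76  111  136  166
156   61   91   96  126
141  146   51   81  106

No — row 5 sums to 525 but row 1 sums to 530.

Row 1: 101 + 131 + 161 + 66 + 71 = 530.
Row 2: 86 + 116 + 121 + 151 + 56 = 530.
Row 3: 46 + 76 + 111 + 136 + 166 = 535.
Row 4: 156 + 61 + 91 + 96 + 126 = 530.
Row 5: 141 + 146 + 51 + 81 + 106 = 525.
Column 1: 101 + 86 + 46 + 156 + 141 = 530.
Column 2: 131 + 116 + 76 + 61 + 146 = 530.
Column 3: 161 + 121 + 111 + 91 + 51 = 535.
Column 4: 66 + 151 + 136 + 96 + 81 = 530.
Column 5: 71 + 56 + 166 + 126 + 106 = 525.
Main diagonal: 101 + 116 + 111 + 96 + 106 = 530.
Anti-diagonal: 71 + 151 + 111 + 61 + 141 = 535.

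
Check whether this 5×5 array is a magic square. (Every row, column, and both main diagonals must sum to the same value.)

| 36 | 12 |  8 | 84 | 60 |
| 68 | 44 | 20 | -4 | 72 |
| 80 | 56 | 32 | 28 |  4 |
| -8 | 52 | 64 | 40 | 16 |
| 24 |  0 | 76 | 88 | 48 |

Row 1: 36 + 12 + 8 + 84 + 60 = 200.
Row 2: 68 + 44 + 20 + (-4) + 72 = 200.
Row 3: 80 + 56 + 32 + 28 + 4 = 200.
Row 4: -8 + 52 + 64 + 40 + 16 = 164.
Row 5: 24 + 0 + 76 + 88 + 48 = 236.
Column 1: 36 + 68 + 80 + (-8) + 24 = 200.
Column 2: 12 + 44 + 56 + 52 + 0 = 164.
Column 3: 8 + 20 + 32 + 64 + 76 = 200.
Column 4: 84 + (-4) + 28 + 40 + 88 = 236.
Column 5: 60 + 72 + 4 + 16 + 48 = 200.
Main diagonal: 36 + 44 + 32 + 40 + 48 = 200.
Anti-diagonal: 60 + (-4) + 32 + 52 + 24 = 164.

No — row 5 sums to 236 but anti-diagonal sums to 164.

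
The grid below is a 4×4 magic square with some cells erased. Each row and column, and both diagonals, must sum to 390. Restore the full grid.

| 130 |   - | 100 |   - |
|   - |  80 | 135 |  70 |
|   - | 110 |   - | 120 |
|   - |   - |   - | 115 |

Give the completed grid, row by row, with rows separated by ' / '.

Row 2 must total 390; the given cells sum to 285, so (2,1) = 105.
Using column 4: 70 + 120 + 115 + ? → (1,4) = 390 − 305 = 85.
Using main diagonal: 130 + 80 + 115 + ? → (3,3) = 390 − 325 = 65.
Anti-diagonal: 85 + 135 + 110 + ? = 390, so (4,1) = 60.
Row 1 must total 390; the given cells sum to 315, so (1,2) = 75.
Row 3 needs 390; the known cells sum to 295, so (3,1) = 95.
From column 2, 390 − (75 + 80 + 110) gives (4,2) = 125.
From column 3, 390 − (100 + 135 + 65) gives (4,3) = 90.

130 75 100 85 / 105 80 135 70 / 95 110 65 120 / 60 125 90 115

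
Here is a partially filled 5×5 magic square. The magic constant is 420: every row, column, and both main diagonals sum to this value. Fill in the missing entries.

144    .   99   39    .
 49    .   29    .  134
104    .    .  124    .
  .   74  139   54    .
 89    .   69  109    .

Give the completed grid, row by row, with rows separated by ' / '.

144 59 99 39 79 / 49 114 29 94 134 / 104 44 84 124 64 / 34 74 139 54 119 / 89 129 69 109 24

Column 1 must total 420; the given cells sum to 386, so (4,1) = 34.
Using column 3: 99 + 29 + 139 + 69 + ? → (3,3) = 420 − 336 = 84.
From column 4, 420 − (39 + 124 + 54 + 109) gives (2,4) = 94.
From anti-diagonal, 420 − (94 + 84 + 74 + 89) gives (1,5) = 79.
Row 1: 144 + 99 + 39 + 79 + ? = 420, so (1,2) = 59.
The remaining cell in row 2 is (2,2) = 420 − 306 = 114.
Row 4: 34 + 74 + 139 + 54 + ? = 420, so (4,5) = 119.
The remaining cell in main diagonal is (5,5) = 420 − 396 = 24.
From row 5, 420 − (89 + 69 + 109 + 24) gives (5,2) = 129.
From column 2, 420 − (59 + 114 + 74 + 129) gives (3,2) = 44.
Column 5 must total 420; the given cells sum to 356, so (3,5) = 64.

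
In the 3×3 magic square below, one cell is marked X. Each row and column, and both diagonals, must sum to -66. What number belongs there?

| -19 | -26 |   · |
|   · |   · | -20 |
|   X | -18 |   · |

-23

Using row 1: -19 + (-26) + ? → (1,3) = -66 − (-45) = -21.
Column 2: -26 + (-18) + ? = -66, so (2,2) = -22.
Column 3: -21 + (-20) + ? = -66, so (3,3) = -25.
Anti-diagonal: -21 + (-22) + ? = -66, so (3,1) = -23.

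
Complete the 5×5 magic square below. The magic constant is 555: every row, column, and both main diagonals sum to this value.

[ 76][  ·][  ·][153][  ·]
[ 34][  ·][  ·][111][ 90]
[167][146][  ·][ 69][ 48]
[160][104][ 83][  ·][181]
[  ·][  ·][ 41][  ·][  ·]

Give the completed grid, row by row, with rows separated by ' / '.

Row 3: 167 + 146 + 69 + 48 + ? = 555, so (3,3) = 125.
From row 4, 555 − (160 + 104 + 83 + 181) gives (4,4) = 27.
Column 1 needs 555; the known cells sum to 437, so (5,1) = 118.
Column 4: 153 + 111 + 69 + 27 + ? = 555, so (5,4) = 195.
The remaining cell in anti-diagonal is (1,5) = 555 − 458 = 97.
Using column 5: 97 + 90 + 48 + 181 + ? → (5,5) = 555 − 416 = 139.
The remaining cell in main diagonal is (2,2) = 555 − 367 = 188.
Row 2: 34 + 188 + 111 + 90 + ? = 555, so (2,3) = 132.
Row 5 must total 555; the given cells sum to 493, so (5,2) = 62.
Using column 2: 188 + 146 + 104 + 62 + ? → (1,2) = 555 − 500 = 55.
From column 3, 555 − (132 + 125 + 83 + 41) gives (1,3) = 174.

76 55 174 153 97 / 34 188 132 111 90 / 167 146 125 69 48 / 160 104 83 27 181 / 118 62 41 195 139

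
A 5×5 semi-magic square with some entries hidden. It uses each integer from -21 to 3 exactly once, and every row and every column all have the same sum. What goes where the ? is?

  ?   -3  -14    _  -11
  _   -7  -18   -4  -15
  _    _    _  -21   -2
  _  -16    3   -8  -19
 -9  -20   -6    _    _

The entries are -21 through 3, which sum to -225, so each line sums to -225/5 = -45.
The remaining cell in row 2 is (2,1) = -45 − (-44) = -1.
Row 4 needs -45; the known cells sum to -40, so (4,1) = -5.
Column 2 needs -45; the known cells sum to -46, so (3,2) = 1.
Column 3 must total -45; the given cells sum to -35, so (3,3) = -10.
From column 5, -45 − (-11 + (-15) + (-2) + (-19)) gives (5,5) = 2.
Row 3 needs -45; the known cells sum to -32, so (3,1) = -13.
From row 5, -45 − (-9 + (-20) + (-6) + 2) gives (5,4) = -12.
Column 1: -1 + (-13) + (-5) + (-9) + ? = -45, so (1,1) = -17.

-17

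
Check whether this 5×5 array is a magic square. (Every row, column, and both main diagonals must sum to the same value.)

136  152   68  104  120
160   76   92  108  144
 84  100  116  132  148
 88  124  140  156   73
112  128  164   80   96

No — column 5 sums to 581 but row 3 sums to 580.

Row 1: 136 + 152 + 68 + 104 + 120 = 580.
Row 2: 160 + 76 + 92 + 108 + 144 = 580.
Row 3: 84 + 100 + 116 + 132 + 148 = 580.
Row 4: 88 + 124 + 140 + 156 + 73 = 581.
Row 5: 112 + 128 + 164 + 80 + 96 = 580.
Column 1: 136 + 160 + 84 + 88 + 112 = 580.
Column 2: 152 + 76 + 100 + 124 + 128 = 580.
Column 3: 68 + 92 + 116 + 140 + 164 = 580.
Column 4: 104 + 108 + 132 + 156 + 80 = 580.
Column 5: 120 + 144 + 148 + 73 + 96 = 581.
Main diagonal: 136 + 76 + 116 + 156 + 96 = 580.
Anti-diagonal: 120 + 108 + 116 + 124 + 112 = 580.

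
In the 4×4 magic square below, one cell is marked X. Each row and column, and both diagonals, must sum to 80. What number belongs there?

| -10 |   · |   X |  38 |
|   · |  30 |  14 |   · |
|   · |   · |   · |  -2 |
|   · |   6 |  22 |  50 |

From row 4, 80 − (6 + 22 + 50) gives (4,1) = 2.
The remaining cell in column 4 is (2,4) = 80 − 86 = -6.
Main diagonal: -10 + 30 + 50 + ? = 80, so (3,3) = 10.
Using anti-diagonal: 38 + 14 + 2 + ? → (3,2) = 80 − 54 = 26.
Row 2: 30 + 14 + (-6) + ? = 80, so (2,1) = 42.
Row 3: 26 + 10 + (-2) + ? = 80, so (3,1) = 46.
The remaining cell in column 2 is (1,2) = 80 − 62 = 18.
From column 3, 80 − (14 + 10 + 22) gives (1,3) = 34.

34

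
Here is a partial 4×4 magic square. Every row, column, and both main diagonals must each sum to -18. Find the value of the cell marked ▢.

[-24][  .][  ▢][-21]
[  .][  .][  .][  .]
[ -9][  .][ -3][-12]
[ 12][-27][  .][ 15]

The remaining cell in row 3 is (3,2) = -18 − (-24) = 6.
From row 4, -18 − (12 + (-27) + 15) gives (4,3) = -18.
Column 1: -24 + (-9) + 12 + ? = -18, so (2,1) = 3.
Column 4: -21 + (-12) + 15 + ? = -18, so (2,4) = 0.
Using main diagonal: -24 + (-3) + 15 + ? → (2,2) = -18 − (-12) = -6.
Using anti-diagonal: -21 + 6 + 12 + ? → (2,3) = -18 − (-3) = -15.
Using column 2: -6 + 6 + (-27) + ? → (1,2) = -18 − (-27) = 9.
Using column 3: -15 + (-3) + (-18) + ? → (1,3) = -18 − (-36) = 18.

18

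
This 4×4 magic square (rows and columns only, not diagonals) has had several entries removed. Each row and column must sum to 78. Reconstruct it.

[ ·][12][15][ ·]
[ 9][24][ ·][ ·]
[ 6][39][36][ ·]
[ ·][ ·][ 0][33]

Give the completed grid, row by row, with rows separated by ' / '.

From row 3, 78 − (6 + 39 + 36) gives (3,4) = -3.
Using column 2: 12 + 24 + 39 + ? → (4,2) = 78 − 75 = 3.
Column 3: 15 + 36 + 0 + ? = 78, so (2,3) = 27.
The remaining cell in row 2 is (2,4) = 78 − 60 = 18.
Row 4 must total 78; the given cells sum to 36, so (4,1) = 42.
From column 1, 78 − (9 + 6 + 42) gives (1,1) = 21.
From column 4, 78 − (18 + (-3) + 33) gives (1,4) = 30.

21 12 15 30 / 9 24 27 18 / 6 39 36 -3 / 42 3 0 33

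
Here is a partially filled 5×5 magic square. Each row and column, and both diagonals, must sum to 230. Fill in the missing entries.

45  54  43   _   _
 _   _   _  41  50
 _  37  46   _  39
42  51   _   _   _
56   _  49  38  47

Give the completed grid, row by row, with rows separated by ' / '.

45 54 43 52 36 / 34 48 57 41 50 / 53 37 46 55 39 / 42 51 35 44 58 / 56 40 49 38 47

From row 5, 230 − (56 + 49 + 38 + 47) gives (5,2) = 40.
Column 2 must total 230; the given cells sum to 182, so (2,2) = 48.
Using main diagonal: 45 + 48 + 46 + 47 + ? → (4,4) = 230 − 186 = 44.
Anti-diagonal: 41 + 46 + 51 + 56 + ? = 230, so (1,5) = 36.
The remaining cell in row 1 is (1,4) = 230 − 178 = 52.
Using column 4: 52 + 41 + 44 + 38 + ? → (3,4) = 230 − 175 = 55.
Column 5 must total 230; the given cells sum to 172, so (4,5) = 58.
Row 3 must total 230; the given cells sum to 177, so (3,1) = 53.
Row 4 must total 230; the given cells sum to 195, so (4,3) = 35.
The remaining cell in column 1 is (2,1) = 230 − 196 = 34.
Column 3: 43 + 46 + 35 + 49 + ? = 230, so (2,3) = 57.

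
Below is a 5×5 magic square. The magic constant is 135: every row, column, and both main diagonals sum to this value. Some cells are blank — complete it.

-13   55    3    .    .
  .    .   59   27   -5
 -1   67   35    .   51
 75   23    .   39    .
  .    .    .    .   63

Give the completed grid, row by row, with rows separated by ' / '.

Row 3: -1 + 67 + 35 + 51 + ? = 135, so (3,4) = -17.
Main diagonal: -13 + 35 + 39 + 63 + ? = 135, so (2,2) = 11.
From row 2, 135 − (11 + 59 + 27 + (-5)) gives (2,1) = 43.
Using column 1: -13 + 43 + (-1) + 75 + ? → (5,1) = 135 − 104 = 31.
Using column 2: 55 + 11 + 67 + 23 + ? → (5,2) = 135 − 156 = -21.
The remaining cell in anti-diagonal is (1,5) = 135 − 116 = 19.
Row 1 must total 135; the given cells sum to 64, so (1,4) = 71.
Column 4 needs 135; the known cells sum to 120, so (5,4) = 15.
Column 5 needs 135; the known cells sum to 128, so (4,5) = 7.
Row 4 must total 135; the given cells sum to 144, so (4,3) = -9.
Row 5 must total 135; the given cells sum to 88, so (5,3) = 47.

-13 55 3 71 19 / 43 11 59 27 -5 / -1 67 35 -17 51 / 75 23 -9 39 7 / 31 -21 47 15 63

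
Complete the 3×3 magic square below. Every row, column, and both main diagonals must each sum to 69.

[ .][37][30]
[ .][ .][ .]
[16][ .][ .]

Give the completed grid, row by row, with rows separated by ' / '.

2 37 30 / 51 23 -5 / 16 9 44

Using row 1: 37 + 30 + ? → (1,1) = 69 − 67 = 2.
From column 1, 69 − (2 + 16) gives (2,1) = 51.
Using anti-diagonal: 30 + 16 + ? → (2,2) = 69 − 46 = 23.
Row 2 needs 69; the known cells sum to 74, so (2,3) = -5.
Column 2: 37 + 23 + ? = 69, so (3,2) = 9.
Using column 3: 30 + (-5) + ? → (3,3) = 69 − 25 = 44.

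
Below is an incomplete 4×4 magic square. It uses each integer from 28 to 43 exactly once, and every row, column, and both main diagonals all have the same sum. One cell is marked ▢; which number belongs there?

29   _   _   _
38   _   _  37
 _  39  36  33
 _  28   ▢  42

31

The entries are 28 through 43, which sum to 568, so each line sums to 568/4 = 142.
Row 3: 39 + 36 + 33 + ? = 142, so (3,1) = 34.
Column 1 must total 142; the given cells sum to 101, so (4,1) = 41.
The remaining cell in column 4 is (1,4) = 142 − 112 = 30.
Main diagonal: 29 + 36 + 42 + ? = 142, so (2,2) = 35.
Anti-diagonal needs 142; the known cells sum to 110, so (2,3) = 32.
From row 4, 142 − (41 + 28 + 42) gives (4,3) = 31.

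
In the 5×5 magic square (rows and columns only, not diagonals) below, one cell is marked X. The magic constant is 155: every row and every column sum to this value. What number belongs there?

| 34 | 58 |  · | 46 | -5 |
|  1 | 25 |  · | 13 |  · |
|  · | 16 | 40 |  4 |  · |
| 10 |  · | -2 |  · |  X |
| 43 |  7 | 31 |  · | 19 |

From row 1, 155 − (34 + 58 + 46 + (-5)) gives (1,3) = 22.
Using row 5: 43 + 7 + 31 + 19 + ? → (5,4) = 155 − 100 = 55.
Column 1 must total 155; the given cells sum to 88, so (3,1) = 67.
Column 2 must total 155; the given cells sum to 106, so (4,2) = 49.
Using column 3: 22 + 40 + (-2) + 31 + ? → (2,3) = 155 − 91 = 64.
From column 4, 155 − (46 + 13 + 4 + 55) gives (4,4) = 37.
Row 2 must total 155; the given cells sum to 103, so (2,5) = 52.
Row 3: 67 + 16 + 40 + 4 + ? = 155, so (3,5) = 28.
From row 4, 155 − (10 + 49 + (-2) + 37) gives (4,5) = 61.

61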